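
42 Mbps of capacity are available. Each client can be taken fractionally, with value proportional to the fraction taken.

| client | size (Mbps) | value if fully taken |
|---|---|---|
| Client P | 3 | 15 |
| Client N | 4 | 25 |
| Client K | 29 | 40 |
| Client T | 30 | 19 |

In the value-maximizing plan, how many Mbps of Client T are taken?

Sort by value density: Client N 25/4≈6.25, Client P 15/3≈5, Client K 40/29≈1.38, Client T 19/30≈0.633.
Take all of Client N (4 Mbps, value 25) — 38 Mbps left.
All 3 Mbps of Client P fit (value 15) — 35 remain.
All 29 Mbps of Client K fit (value 40) — 6 remain.
Only 6 Mbps remain; take 6/30 of Client T for value 19×6/30 = 3.8.

6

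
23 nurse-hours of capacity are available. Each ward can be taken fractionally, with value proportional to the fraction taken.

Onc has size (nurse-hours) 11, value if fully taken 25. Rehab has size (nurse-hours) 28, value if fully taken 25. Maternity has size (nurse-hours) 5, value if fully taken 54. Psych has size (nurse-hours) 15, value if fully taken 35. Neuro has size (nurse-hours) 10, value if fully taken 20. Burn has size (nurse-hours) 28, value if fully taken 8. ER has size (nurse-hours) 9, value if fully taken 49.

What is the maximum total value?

Best value per unit of size first: Maternity 54/5≈10.8, ER 49/9≈5.44, Psych 35/15≈2.33, Onc 25/11≈2.27, Neuro 20/10≈2, Rehab 25/28≈0.893, Burn 8/28≈0.286.
All 5 nurse-hours of Maternity fit (value 54) ; 18 remain.
All 9 nurse-hours of ER fit (value 49) ; 9 remain.
9 nurse-hours left: a 9/15 share of Psych gives 35×9/15 = 21.
Total value = 124.

124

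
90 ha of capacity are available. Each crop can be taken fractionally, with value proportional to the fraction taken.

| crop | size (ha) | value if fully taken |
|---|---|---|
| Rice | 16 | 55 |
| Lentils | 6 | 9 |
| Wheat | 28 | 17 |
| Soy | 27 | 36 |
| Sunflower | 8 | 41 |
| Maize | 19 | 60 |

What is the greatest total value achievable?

209.5

Sort by value density: Sunflower 41/8≈5.12, Rice 55/16≈3.44, Maize 60/19≈3.16, Lentils 9/6≈1.5, Soy 36/27≈1.33, Wheat 17/28≈0.607.
Take all of Sunflower (8 ha, value 41) ; 82 ha left.
Take all of Rice (16 ha, value 55) ; 66 ha left.
All 19 ha of Maize fit (value 60) ; 47 remain.
Lentils: take in full, 6 ha for value 9 ; 41 left.
All 27 ha of Soy fit (value 36) ; 14 remain.
Fill the last 14 ha with part of Wheat: 14/28 of it earns 8.5.
Total value = 209.5.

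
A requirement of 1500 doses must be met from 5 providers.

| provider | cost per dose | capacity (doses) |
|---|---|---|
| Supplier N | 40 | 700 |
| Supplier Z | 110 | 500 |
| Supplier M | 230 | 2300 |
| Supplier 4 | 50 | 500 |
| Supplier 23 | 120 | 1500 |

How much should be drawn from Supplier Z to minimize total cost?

Fill from the cheapest provider first.
Supplier N (40): use full 700 — 800 doses to go.
Supplier 4 at 50: take all 500 doses — 300 still needed.
Take 300 from Supplier Z at 110 to finish.
Supplier 23, Supplier M: unused.

300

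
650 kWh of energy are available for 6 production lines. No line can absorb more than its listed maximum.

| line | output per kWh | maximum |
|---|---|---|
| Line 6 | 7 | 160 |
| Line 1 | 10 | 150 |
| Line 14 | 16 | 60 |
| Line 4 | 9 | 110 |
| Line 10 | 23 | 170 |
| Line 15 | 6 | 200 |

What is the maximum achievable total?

Highest output per kWh first: Line 10 23 > Line 14 16 > Line 1 10 > Line 4 9 > Line 6 7 > Line 15 6.
Line 10 takes 170 to reach its cap of 170 ; 480 left.
Give Line 14 60 to hit its cap of 60 ; 420 left.
Give Line 1 150 to hit its cap of 150 ; 270 left.
Give Line 4 110 to hit its cap of 110 ; 160 left.
Line 6 takes 160 to reach its cap of 160 ; 0 left.
Total = 7×160 + 10×150 + 16×60 + 9×110 + 23×170 = 8480.

8480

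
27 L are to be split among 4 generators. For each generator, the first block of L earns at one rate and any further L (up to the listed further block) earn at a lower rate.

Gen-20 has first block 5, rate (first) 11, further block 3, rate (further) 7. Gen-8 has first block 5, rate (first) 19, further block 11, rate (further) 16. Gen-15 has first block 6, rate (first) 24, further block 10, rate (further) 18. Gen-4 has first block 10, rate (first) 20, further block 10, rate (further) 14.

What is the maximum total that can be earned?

Rank every tier by rate: Gen-15/T1 24 > Gen-4/T1 20 > Gen-8/T1 19 > Gen-15/T2 18 > Gen-8/T2 16 > Gen-4/T2 14 > Gen-20/T1 11 > Gen-20/T2 7.
Gen-15/T1 (24): +6 ; 21 left.
Fill Gen-4 T1 block (10 at 20) ; 11 left.
Gen-8/T1 (19): +5 ; 6 left.
6 remain; put them into Gen-15 T2 at 18.
Total = 24×6 + 20×10 + 19×5 + 18×6 = 547.

547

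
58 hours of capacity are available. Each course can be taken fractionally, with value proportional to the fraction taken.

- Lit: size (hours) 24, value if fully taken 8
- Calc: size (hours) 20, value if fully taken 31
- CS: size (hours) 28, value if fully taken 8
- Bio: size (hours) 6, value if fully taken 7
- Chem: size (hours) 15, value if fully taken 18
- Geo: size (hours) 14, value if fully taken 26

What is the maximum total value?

Sort by value density: Geo 26/14≈1.86, Calc 31/20≈1.55, Chem 18/15≈1.2, Bio 7/6≈1.17, Lit 8/24≈0.333, CS 8/28≈0.286.
All 14 hours of Geo fit (value 26) — 44 remain.
Calc: take in full, 20 hours for value 31 — 24 left.
Chem: take in full, 15 hours for value 18 — 9 left.
All 6 hours of Bio fit (value 7) — 3 remain.
3 hours left: a 3/24 share of Lit gives 8×3/24 = 1.
Total value = 83.

83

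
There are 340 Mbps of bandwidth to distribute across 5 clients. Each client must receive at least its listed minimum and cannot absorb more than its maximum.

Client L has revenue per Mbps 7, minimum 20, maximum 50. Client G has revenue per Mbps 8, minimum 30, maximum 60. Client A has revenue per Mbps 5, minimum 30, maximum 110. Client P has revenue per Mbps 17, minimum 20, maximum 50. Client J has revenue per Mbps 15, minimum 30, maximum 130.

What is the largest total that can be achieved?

Meeting every minimum uses 20+30+30+20+30 = 130 Mbps, leaving 210.
Order the clients by revenue per Mbps: Client P 17 > Client J 15 > Client G 8 > Client L 7 > Client A 5.
Client P: +30 to 50 (cap) — 180 left.
Give Client J 100 more to hit its cap of 130 — 80 left.
Client G takes 30 more to reach its cap of 60 — 50 left.
Client L: +30 to 50 (cap) — 20 left.
Only 20 left; Client A takes them to reach 50.
Total = 7×50 + 8×60 + 5×50 + 17×50 + 15×130 = 3880.

3880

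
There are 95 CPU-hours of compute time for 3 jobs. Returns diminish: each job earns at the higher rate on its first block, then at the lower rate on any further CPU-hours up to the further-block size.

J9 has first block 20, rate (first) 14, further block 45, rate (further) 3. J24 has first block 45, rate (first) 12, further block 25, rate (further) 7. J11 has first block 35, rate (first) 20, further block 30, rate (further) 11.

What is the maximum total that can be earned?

Order all 6 blocks by rate: J11/T1 20 > J9/T1 14 > J24/T1 12 > J11/T2 11 > J24/T2 7 > J9/T2 3.
Fill J11 T1 block (35 at 20) → 60 left.
J9/T1 (14): +20 → 40 left.
J24 T1 at 12: only 40 left, fill 40.
Total = 20×35 + 14×20 + 12×40 = 1460.

1460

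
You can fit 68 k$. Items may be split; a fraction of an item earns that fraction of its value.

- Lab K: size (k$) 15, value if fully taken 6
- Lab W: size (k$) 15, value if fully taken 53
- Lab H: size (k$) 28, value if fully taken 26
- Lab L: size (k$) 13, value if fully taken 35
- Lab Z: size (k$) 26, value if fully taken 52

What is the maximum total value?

Rank by value-to-size ratio: Lab W 53/15≈3.53, Lab L 35/13≈2.69, Lab Z 52/26≈2, Lab H 26/28≈0.929, Lab K 6/15≈0.4.
Take all of Lab W (15 k$, value 53) — 53 k$ left.
Take all of Lab L (13 k$, value 35) — 40 k$ left.
Take all of Lab Z (26 k$, value 52) — 14 k$ left.
14 k$ left: a 14/28 share of Lab H gives 26×14/28 = 13.
Total value = 153.

153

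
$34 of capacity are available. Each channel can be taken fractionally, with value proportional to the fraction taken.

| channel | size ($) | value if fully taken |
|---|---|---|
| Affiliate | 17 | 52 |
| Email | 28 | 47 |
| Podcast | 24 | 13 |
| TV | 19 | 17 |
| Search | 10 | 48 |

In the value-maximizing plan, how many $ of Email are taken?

7

Best value per unit of size first: Search 48/10≈4.8, Affiliate 52/17≈3.06, Email 47/28≈1.68, TV 17/19≈0.895, Podcast 13/24≈0.542.
Take all of Search (10 $, value 48) ; 24 $ left.
All 17 $ of Affiliate fit (value 52) ; 7 remain.
7 $ left: a 7/28 share of Email gives 47×7/28 = 11.75.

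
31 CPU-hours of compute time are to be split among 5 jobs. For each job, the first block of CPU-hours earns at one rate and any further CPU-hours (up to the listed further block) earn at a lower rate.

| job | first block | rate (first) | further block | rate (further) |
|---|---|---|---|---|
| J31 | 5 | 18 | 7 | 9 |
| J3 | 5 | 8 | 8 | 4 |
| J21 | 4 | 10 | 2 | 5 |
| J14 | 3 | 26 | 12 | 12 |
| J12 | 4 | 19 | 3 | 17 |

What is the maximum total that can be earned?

Treat each block as its own option and order by rate: J14/T1 26 > J12/T1 19 > J31/T1 18 > J12/T2 17 > J14/T2 12 > J21/T1 10 > J31/T2 9 > J3/T1 8 > J21/T2 5 > J3/T2 4.
J14 T1 at 26: fill all 3 — 28 left.
J12/T1 (19): +4 — 24 left.
J31 T1 at 18: fill all 5 — 19 left.
J12/T2 (17): +3 — 16 left.
J14 T2 at 12: fill all 12 — 4 left.
J21/T1 (10): +4 — 0 left.
Total = 26×3 + 19×4 + 18×5 + 17×3 + 12×12 + 10×4 = 479.

479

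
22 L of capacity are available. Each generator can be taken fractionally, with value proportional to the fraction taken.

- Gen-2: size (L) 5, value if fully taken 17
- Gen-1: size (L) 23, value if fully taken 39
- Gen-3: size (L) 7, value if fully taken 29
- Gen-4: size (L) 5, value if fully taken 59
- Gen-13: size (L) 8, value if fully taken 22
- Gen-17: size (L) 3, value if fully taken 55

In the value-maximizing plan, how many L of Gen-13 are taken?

2

Sort by value density: Gen-17 55/3≈18.3, Gen-4 59/5≈11.8, Gen-3 29/7≈4.14, Gen-2 17/5≈3.4, Gen-13 22/8≈2.75, Gen-1 39/23≈1.7.
Gen-17: take in full, 3 L for value 55 ; 19 left.
All 5 L of Gen-4 fit (value 59) ; 14 remain.
Take all of Gen-3 (7 L, value 29) ; 7 L left.
Take all of Gen-2 (5 L, value 17) ; 2 L left.
Fill the last 2 L with part of Gen-13: 2/8 of it earns 5.5.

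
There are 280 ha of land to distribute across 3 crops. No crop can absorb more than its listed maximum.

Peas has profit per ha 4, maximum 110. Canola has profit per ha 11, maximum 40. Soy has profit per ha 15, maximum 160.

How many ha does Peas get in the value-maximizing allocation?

Rank by profit per ha: Soy 15 > Canola 11 > Peas 4.
Give Soy 160 to hit its cap of 160 ; 120 left.
Give Canola 40 to hit its cap of 40 ; 80 left.
Only 80 left; Peas takes them to reach 80.

80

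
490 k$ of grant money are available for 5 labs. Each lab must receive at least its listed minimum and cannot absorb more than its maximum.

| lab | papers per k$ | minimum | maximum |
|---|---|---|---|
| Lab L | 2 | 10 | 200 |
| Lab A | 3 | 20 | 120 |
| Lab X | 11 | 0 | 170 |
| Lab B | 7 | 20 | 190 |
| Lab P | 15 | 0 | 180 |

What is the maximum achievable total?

Meeting every minimum uses 10+20+0+20+0 = 50 k$, leaving 440.
Highest papers per k$ first: Lab P 15 > Lab X 11 > Lab B 7 > Lab A 3 > Lab L 2.
Lab P takes 180 more to reach its cap of 180 → 260 left.
Lab X: +170 to 170 (cap) → 90 left.
Lab B has room for 170 more but only 90 remain, so it gets 110.
Total = 2×10 + 3×20 + 11×170 + 7×110 + 15×180 = 5420.

5420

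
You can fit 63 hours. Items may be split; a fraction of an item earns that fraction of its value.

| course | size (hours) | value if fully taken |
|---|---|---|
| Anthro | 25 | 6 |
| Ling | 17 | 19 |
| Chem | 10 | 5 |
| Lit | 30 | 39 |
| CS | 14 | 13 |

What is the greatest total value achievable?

72

Sort by value density: Lit 39/30≈1.3, Ling 19/17≈1.12, CS 13/14≈0.929, Chem 5/10≈0.5, Anthro 6/25≈0.24.
All 30 hours of Lit fit (value 39) — 33 remain.
Ling: take in full, 17 hours for value 19 — 16 left.
All 14 hours of CS fit (value 13) — 2 remain.
Only 2 hours remain; take 2/10 of Chem for value 5×2/10 = 1.
Total value = 72.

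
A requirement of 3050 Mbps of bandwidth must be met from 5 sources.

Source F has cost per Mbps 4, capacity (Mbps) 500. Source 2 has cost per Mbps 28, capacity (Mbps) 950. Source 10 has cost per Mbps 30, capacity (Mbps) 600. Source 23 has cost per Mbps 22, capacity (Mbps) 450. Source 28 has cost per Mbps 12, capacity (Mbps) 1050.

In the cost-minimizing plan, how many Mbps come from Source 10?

Use sources in increasing cost order.
Source F at 4: take all 500 Mbps — 2550 still needed.
Take 1050 from Source 28 at 12 — need 1500 more.
Take 450 from Source 23 at 22 — need 1050 more.
Take 950 from Source 2 at 28 — need 100 more.
Source 10 (30): take the remaining 100 — done.

100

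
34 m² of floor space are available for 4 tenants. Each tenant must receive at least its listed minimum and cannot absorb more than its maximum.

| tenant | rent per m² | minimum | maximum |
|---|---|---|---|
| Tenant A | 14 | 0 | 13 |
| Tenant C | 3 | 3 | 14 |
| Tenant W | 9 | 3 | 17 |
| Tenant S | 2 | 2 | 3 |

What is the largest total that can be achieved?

Meeting every minimum uses 0+3+3+2 = 8 m², leaving 26.
Order the tenants by rent per m²: Tenant A 14 > Tenant W 9 > Tenant C 3 > Tenant S 2.
Give Tenant A 13 more to hit its cap of 13 → 13 left.
Tenant W has room for 14 more but only 13 remain, so it gets 16.
Total = 14×13 + 3×3 + 9×16 + 2×2 = 339.

339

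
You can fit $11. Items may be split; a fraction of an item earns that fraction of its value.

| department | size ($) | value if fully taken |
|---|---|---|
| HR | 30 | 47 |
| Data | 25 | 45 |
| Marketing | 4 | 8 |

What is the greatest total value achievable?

20.6

Best value per unit of size first: Marketing 8/4≈2, Data 45/25≈1.8, HR 47/30≈1.57.
Take all of Marketing (4 $, value 8) — 7 $ left.
Fill the last 7 $ with part of Data: 7/25 of it earns 12.6.
Total value = 20.6.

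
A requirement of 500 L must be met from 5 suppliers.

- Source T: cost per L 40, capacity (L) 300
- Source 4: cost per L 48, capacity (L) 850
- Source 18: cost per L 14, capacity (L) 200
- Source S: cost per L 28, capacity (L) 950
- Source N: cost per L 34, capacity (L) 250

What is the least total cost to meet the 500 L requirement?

Fill from the cheapest supplier first.
Source 18 at 14: take all 200 L ; 300 still needed.
Source S (28): take the remaining 300 ; done.
Source N, Source T, Source 4: unused.
Cost = 200×14 + 300×28 = 11200.

11200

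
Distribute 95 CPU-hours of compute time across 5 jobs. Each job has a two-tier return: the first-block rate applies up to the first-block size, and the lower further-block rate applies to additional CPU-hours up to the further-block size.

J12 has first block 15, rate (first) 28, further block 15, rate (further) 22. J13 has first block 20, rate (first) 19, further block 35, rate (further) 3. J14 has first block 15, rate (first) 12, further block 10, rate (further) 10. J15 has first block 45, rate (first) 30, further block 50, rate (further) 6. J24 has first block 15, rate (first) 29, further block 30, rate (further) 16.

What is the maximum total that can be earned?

Rank every tier by rate: J15/tier1 30 > J24/tier1 29 > J12/tier1 28 > J12/tier2 22 > J13/tier1 19 > J24/tier2 16 > J14/tier1 12 > J14/tier2 10 > J15/tier2 6 > J13/tier2 3.
J15 tier1 at 30: fill all 45 → 50 left.
J24/tier1 (29): +15 → 35 left.
J12 tier1 at 28: fill all 15 → 20 left.
Fill J12 tier2 block (15 at 22) → 5 left.
5 remain; put them into J13 tier1 at 19.
Total = 30×45 + 29×15 + 28×15 + 22×15 + 19×5 = 2630.

2630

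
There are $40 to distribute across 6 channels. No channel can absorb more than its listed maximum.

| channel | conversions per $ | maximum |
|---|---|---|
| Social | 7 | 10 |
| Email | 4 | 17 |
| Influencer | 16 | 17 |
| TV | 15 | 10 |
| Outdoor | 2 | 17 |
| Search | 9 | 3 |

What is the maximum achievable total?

519

Order the channels by conversions per $: Influencer 16 > TV 15 > Search 9 > Social 7 > Email 4 > Outdoor 2.
Give Influencer 17 to hit its cap of 17 → 23 left.
Give TV 10 to hit its cap of 10 → 13 left.
Give Search 3 to hit its cap of 3 → 10 left.
Social: +10 to 10 (cap) → 0 left.
Total = 7×10 + 16×17 + 15×10 + 9×3 = 519.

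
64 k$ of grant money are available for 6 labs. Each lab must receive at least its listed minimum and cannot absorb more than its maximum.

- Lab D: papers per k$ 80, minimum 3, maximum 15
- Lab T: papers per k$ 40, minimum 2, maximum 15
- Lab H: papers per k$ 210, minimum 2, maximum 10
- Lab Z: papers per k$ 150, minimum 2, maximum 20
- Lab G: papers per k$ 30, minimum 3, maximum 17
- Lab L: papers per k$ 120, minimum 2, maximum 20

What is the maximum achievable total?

8390

Meeting every minimum uses 3+2+2+2+3+2 = 14 k$, leaving 50.
Order the labs by papers per k$: Lab H 210 > Lab Z 150 > Lab L 120 > Lab D 80 > Lab T 40 > Lab G 30.
Give Lab H 8 more to hit its cap of 10 → 42 left.
Give Lab Z 18 more to hit its cap of 20 → 24 left.
Lab L: +18 to 20 (cap) → 6 left.
Only 6 left; Lab D takes them to reach 9.
Total = 80×9 + 40×2 + 210×10 + 150×20 + 30×3 + 120×20 = 8390.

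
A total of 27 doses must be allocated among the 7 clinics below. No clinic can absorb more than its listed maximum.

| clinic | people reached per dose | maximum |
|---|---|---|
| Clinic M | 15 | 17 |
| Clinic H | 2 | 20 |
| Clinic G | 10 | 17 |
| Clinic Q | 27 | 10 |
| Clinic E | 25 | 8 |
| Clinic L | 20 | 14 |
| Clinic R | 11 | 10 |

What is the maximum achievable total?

650

Order the clinics by people reached per dose: Clinic Q 27 > Clinic E 25 > Clinic L 20 > Clinic M 15 > Clinic R 11 > Clinic G 10 > Clinic H 2.
Give Clinic Q 10 to hit its cap of 10 ; 17 left.
Clinic E takes 8 to reach its cap of 8 ; 9 left.
Only 9 left; Clinic L takes them to reach 9.
Total = 27×10 + 25×8 + 20×9 = 650.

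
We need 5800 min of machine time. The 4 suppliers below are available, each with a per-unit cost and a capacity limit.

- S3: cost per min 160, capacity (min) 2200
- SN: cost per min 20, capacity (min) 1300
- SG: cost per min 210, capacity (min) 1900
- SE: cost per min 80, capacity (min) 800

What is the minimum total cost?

757000

Cheapest first:
SN (20): use full 1300 — 4500 min to go.
SE at 80: take all 800 min — 3700 still needed.
S3 (160): use full 2200 — 1500 min to go.
SG at 210: take 1500 of its 1900 — requirement met.
Cost = 1300×20 + 800×80 + 2200×160 + 1500×210 = 757000.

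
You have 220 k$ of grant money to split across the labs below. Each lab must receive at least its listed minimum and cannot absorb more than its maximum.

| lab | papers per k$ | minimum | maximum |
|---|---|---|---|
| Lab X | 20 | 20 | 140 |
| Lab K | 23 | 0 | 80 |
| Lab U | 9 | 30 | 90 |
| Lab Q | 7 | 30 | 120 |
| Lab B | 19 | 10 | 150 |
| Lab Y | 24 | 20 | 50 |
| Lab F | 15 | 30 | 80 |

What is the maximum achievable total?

3870

Meeting every minimum uses 20+0+30+30+10+20+30 = 140 k$, leaving 80.
Highest papers per k$ first: Lab Y 24 > Lab K 23 > Lab X 20 > Lab B 19 > Lab F 15 > Lab U 9 > Lab Q 7.
Lab Y takes 30 more to reach its cap of 50 ; 50 left.
Lab K has room for 80 more but only 50 remain, so it gets 50.
Total = 20×20 + 23×50 + 9×30 + 7×30 + 19×10 + 24×50 + 15×30 = 3870.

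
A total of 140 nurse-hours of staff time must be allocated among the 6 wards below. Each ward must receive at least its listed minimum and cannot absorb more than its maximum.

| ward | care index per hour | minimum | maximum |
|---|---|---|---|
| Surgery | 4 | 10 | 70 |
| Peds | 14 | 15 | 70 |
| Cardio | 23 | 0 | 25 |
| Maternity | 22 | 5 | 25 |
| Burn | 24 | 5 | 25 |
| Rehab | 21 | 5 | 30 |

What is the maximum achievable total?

Meeting every minimum uses 10+15+0+5+5+5 = 40 nurse-hours, leaving 100.
Order the wards by care index per hour: Burn 24 > Cardio 23 > Maternity 22 > Rehab 21 > Peds 14 > Surgery 4.
Burn takes 20 more to reach its cap of 25 — 80 left.
Cardio: +25 to 25 (cap) — 55 left.
Give Maternity 20 more to hit its cap of 25 — 35 left.
Give Rehab 25 more to hit its cap of 30 — 10 left.
Only 10 left; Peds takes them to reach 25.
Total = 4×10 + 14×25 + 23×25 + 22×25 + 24×25 + 21×30 = 2745.

2745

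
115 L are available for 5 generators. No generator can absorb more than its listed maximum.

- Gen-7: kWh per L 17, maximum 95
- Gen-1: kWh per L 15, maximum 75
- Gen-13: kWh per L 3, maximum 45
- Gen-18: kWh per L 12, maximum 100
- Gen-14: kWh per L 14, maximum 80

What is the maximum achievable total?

Highest kWh per L first: Gen-7 17 > Gen-1 15 > Gen-14 14 > Gen-18 12 > Gen-13 3.
Gen-7: +95 to 95 (cap) — 20 left.
Gen-1: +20 (room for 75) → 20. Pool exhausted.
Total = 17×95 + 15×20 = 1915.

1915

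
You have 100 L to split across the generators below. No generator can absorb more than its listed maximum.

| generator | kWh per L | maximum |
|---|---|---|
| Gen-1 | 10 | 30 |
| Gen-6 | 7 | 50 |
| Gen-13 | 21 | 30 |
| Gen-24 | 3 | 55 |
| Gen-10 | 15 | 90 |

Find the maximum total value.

1680

Order the generators by kWh per L: Gen-13 21 > Gen-10 15 > Gen-1 10 > Gen-6 7 > Gen-24 3.
Gen-13 takes 30 to reach its cap of 30 → 70 left.
Gen-10 has room for 90 but only 70 remain, so it gets 70.
Total = 21×30 + 15×70 = 1680.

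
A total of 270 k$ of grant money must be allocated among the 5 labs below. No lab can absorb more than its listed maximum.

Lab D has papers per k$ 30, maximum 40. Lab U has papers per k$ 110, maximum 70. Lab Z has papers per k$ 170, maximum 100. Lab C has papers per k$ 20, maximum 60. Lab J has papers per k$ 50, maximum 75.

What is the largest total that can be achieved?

Highest papers per k$ first: Lab Z 170 > Lab U 110 > Lab J 50 > Lab D 30 > Lab C 20.
Lab Z: +100 to 100 (cap) — 170 left.
Give Lab U 70 to hit its cap of 70 — 100 left.
Give Lab J 75 to hit its cap of 75 — 25 left.
Lab D has room for 40 but only 25 remain, so it gets 25.
Total = 30×25 + 110×70 + 170×100 + 50×75 = 29200.

29200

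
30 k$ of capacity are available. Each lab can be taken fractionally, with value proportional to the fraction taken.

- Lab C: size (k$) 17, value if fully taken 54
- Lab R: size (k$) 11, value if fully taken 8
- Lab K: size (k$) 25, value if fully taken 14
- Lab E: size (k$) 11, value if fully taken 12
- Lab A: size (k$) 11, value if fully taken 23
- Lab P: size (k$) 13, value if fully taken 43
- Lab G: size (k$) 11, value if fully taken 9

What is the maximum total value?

Sort by value density: Lab P 43/13≈3.31, Lab C 54/17≈3.18, Lab A 23/11≈2.09, Lab E 12/11≈1.09, Lab G 9/11≈0.818, Lab R 8/11≈0.727, Lab K 14/25≈0.56.
Lab P: take in full, 13 k$ for value 43 — 17 left.
Take all of Lab C (17 k$, value 54) — 0 k$ left.
Total value = 97.

97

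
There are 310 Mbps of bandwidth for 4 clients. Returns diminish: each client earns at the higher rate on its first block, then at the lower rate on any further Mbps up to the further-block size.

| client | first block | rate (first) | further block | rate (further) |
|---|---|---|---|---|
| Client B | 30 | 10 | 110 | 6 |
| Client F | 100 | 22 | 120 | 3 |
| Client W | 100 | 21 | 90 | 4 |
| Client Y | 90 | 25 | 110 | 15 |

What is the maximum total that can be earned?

Order all 8 blocks by rate: Client Y/T1 25 > Client F/T1 22 > Client W/T1 21 > Client Y/T2 15 > Client B/T1 10 > Client B/T2 6 > Client W/T2 4 > Client F/T2 3.
Fill Client Y T1 block (90 at 25) — 220 left.
Fill Client F T1 block (100 at 22) — 120 left.
Client W/T1 (21): +100 — 20 left.
20 remain; put them into Client Y T2 at 15.
Total = 25×90 + 22×100 + 21×100 + 15×20 = 6850.

6850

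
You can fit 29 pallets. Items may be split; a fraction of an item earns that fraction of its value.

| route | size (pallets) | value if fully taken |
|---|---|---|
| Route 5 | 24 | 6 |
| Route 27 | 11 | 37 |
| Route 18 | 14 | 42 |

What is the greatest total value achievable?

Rank by value-to-size ratio: Route 27 37/11≈3.36, Route 18 42/14≈3, Route 5 6/24≈0.25.
Route 27: take in full, 11 pallets for value 37 ; 18 left.
All 14 pallets of Route 18 fit (value 42) ; 4 remain.
Fill the last 4 pallets with part of Route 5: 4/24 of it earns 1.
Total value = 80.

80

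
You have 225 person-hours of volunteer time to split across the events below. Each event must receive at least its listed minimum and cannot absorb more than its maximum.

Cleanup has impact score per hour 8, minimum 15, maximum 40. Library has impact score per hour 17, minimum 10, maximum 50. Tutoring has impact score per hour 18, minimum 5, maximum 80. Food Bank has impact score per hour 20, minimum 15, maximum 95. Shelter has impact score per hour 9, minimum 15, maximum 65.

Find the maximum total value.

3935

Meeting every minimum uses 15+10+5+15+15 = 60 person-hours, leaving 165.
Highest impact score per hour first: Food Bank 20 > Tutoring 18 > Library 17 > Shelter 9 > Cleanup 8.
Give Food Bank 80 more to hit its cap of 95 → 85 left.
Tutoring: +75 to 80 (cap) → 10 left.
Library has room for 40 more but only 10 remain, so it gets 20.
Total = 8×15 + 17×20 + 18×80 + 20×95 + 9×15 = 3935.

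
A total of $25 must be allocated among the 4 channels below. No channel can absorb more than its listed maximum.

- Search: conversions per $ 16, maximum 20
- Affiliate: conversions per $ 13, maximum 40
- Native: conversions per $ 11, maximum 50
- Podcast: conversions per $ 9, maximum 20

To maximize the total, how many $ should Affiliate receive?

5

Order the channels by conversions per $: Search 16 > Affiliate 13 > Native 11 > Podcast 9.
Search: +20 to 20 (cap) — 5 left.
Affiliate: +5 (room for 40) → 5. Pool exhausted.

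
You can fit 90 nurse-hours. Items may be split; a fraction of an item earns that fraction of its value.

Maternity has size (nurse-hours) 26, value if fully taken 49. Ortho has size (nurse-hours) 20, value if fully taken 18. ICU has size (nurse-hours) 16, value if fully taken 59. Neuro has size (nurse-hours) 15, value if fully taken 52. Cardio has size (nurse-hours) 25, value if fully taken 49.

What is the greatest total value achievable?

216.2

Rank by value-to-size ratio: ICU 59/16≈3.69, Neuro 52/15≈3.47, Cardio 49/25≈1.96, Maternity 49/26≈1.88, Ortho 18/20≈0.9.
All 16 nurse-hours of ICU fit (value 59) → 74 remain.
Neuro: take in full, 15 nurse-hours for value 52 → 59 left.
Take all of Cardio (25 nurse-hours, value 49) → 34 nurse-hours left.
Maternity: take in full, 26 nurse-hours for value 49 → 8 left.
8 nurse-hours left: a 8/20 share of Ortho gives 18×8/20 = 7.2.
Total value = 216.2.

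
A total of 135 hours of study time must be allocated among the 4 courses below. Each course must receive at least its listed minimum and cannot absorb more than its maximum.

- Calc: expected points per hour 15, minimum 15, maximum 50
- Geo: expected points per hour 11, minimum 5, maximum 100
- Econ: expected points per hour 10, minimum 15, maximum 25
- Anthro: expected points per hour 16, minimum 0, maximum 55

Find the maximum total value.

Meeting every minimum uses 15+5+15+0 = 35 hours, leaving 100.
Highest expected points per hour first: Anthro 16 > Calc 15 > Geo 11 > Econ 10.
Anthro: +55 to 55 (cap) → 45 left.
Calc takes 35 more to reach its cap of 50 → 10 left.
Geo: +10 (room for 95) → 15. Pool exhausted.
Total = 15×50 + 11×15 + 10×15 + 16×55 = 1945.

1945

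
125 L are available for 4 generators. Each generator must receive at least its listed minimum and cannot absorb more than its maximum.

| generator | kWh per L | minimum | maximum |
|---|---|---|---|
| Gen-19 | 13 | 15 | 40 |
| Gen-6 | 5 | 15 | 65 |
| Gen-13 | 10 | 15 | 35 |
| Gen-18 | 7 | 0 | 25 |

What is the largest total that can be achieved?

1170

Meeting every minimum uses 15+15+15+0 = 45 L, leaving 80.
Order the generators by kWh per L: Gen-19 13 > Gen-13 10 > Gen-18 7 > Gen-6 5.
Gen-19 takes 25 more to reach its cap of 40 → 55 left.
Gen-13 takes 20 more to reach its cap of 35 → 35 left.
Gen-18 takes 25 more to reach its cap of 25 → 10 left.
Gen-6 has room for 50 more but only 10 remain, so it gets 25.
Total = 13×40 + 5×25 + 10×35 + 7×25 = 1170.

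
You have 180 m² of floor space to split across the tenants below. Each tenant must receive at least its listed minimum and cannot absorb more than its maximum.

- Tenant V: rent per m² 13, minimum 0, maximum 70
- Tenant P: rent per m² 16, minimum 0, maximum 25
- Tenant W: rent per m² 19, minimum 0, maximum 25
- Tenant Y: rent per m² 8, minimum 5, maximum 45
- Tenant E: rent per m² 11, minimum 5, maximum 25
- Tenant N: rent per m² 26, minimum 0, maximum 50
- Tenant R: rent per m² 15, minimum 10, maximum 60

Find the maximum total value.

3300

Meeting every minimum uses 0+0+0+5+5+0+10 = 20 m², leaving 160.
Rank by rent per m²: Tenant N 26 > Tenant W 19 > Tenant P 16 > Tenant R 15 > Tenant V 13 > Tenant E 11 > Tenant Y 8.
Give Tenant N 50 more to hit its cap of 50 — 110 left.
Give Tenant W 25 more to hit its cap of 25 — 85 left.
Tenant P takes 25 more to reach its cap of 25 — 60 left.
Tenant R: +50 to 60 (cap) — 10 left.
Tenant V: +10 (room for 70) → 10. Pool exhausted.
Total = 13×10 + 16×25 + 19×25 + 8×5 + 11×5 + 26×50 + 15×60 = 3300.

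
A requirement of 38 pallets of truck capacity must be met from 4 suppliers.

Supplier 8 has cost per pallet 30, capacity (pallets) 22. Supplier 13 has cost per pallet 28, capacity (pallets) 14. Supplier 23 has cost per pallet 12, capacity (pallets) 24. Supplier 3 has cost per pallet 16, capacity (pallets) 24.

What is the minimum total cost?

512

Fill from the cheapest supplier first.
Supplier 23 at 12: take all 24 pallets → 14 still needed.
Supplier 3 (16): take the remaining 14 → done.
Supplier 13, Supplier 8: unused.
Cost = 24×12 + 14×16 = 512.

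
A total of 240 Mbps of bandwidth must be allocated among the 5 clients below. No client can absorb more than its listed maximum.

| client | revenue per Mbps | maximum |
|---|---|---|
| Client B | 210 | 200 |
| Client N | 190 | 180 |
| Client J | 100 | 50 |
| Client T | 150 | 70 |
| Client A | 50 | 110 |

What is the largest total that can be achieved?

Rank by revenue per Mbps: Client B 210 > Client N 190 > Client T 150 > Client J 100 > Client A 50.
Client B takes 200 to reach its cap of 200 → 40 left.
Client N: +40 (room for 180) → 40. Pool exhausted.
Total = 210×200 + 190×40 = 49600.

49600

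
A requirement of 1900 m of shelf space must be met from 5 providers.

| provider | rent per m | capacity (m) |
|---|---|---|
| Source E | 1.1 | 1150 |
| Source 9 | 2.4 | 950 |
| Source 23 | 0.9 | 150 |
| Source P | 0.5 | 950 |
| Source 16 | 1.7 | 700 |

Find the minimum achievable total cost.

1490

Use providers in increasing cost order.
Take 950 from Source P at 0.5 → need 950 more.
Source 23 (0.9): use full 150 → 800 m to go.
Source E (1.1): take the remaining 800 → done.
Source 16, Source 9: unused.
Cost = 950×0.5 + 150×0.9 + 800×1.1 = 1490.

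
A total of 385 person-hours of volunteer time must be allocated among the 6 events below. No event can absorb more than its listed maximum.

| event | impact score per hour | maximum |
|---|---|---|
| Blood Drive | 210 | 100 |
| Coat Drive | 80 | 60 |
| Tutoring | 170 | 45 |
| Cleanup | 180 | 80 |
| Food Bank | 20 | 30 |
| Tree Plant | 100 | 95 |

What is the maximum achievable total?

Rank by impact score per hour: Blood Drive 210 > Cleanup 180 > Tutoring 170 > Tree Plant 100 > Coat Drive 80 > Food Bank 20.
Give Blood Drive 100 to hit its cap of 100 — 285 left.
Give Cleanup 80 to hit its cap of 80 — 205 left.
Tutoring: +45 to 45 (cap) — 160 left.
Give Tree Plant 95 to hit its cap of 95 — 65 left.
Coat Drive: +60 to 60 (cap) — 5 left.
Food Bank has room for 30 but only 5 remain, so it gets 5.
Total = 210×100 + 80×60 + 170×45 + 180×80 + 20×5 + 100×95 = 57450.

57450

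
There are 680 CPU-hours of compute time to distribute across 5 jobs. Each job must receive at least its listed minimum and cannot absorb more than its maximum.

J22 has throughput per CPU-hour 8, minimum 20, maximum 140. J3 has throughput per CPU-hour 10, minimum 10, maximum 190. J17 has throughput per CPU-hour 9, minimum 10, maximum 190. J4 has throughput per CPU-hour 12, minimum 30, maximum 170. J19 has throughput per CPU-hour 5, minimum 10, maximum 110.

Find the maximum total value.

Meeting every minimum uses 20+10+10+30+10 = 80 CPU-hours, leaving 600.
Rank by throughput per CPU-hour: J4 12 > J3 10 > J17 9 > J22 8 > J19 5.
Give J4 140 more to hit its cap of 170 ; 460 left.
Give J3 180 more to hit its cap of 190 ; 280 left.
Give J17 180 more to hit its cap of 190 ; 100 left.
Only 100 left; J22 takes them to reach 120.
Total = 8×120 + 10×190 + 9×190 + 12×170 + 5×10 = 6660.

6660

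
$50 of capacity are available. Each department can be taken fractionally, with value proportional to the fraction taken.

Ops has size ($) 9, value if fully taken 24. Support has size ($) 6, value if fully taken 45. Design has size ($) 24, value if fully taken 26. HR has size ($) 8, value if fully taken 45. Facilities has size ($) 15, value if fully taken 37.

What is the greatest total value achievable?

Best value per unit of size first: Support 45/6≈7.5, HR 45/8≈5.62, Ops 24/9≈2.67, Facilities 37/15≈2.47, Design 26/24≈1.08.
All 6 $ of Support fit (value 45) — 44 remain.
All 8 $ of HR fit (value 45) — 36 remain.
Take all of Ops (9 $, value 24) — 27 $ left.
Take all of Facilities (15 $, value 37) — 12 $ left.
Only 12 $ remain; take 12/24 of Design for value 26×12/24 = 13.
Total value = 164.

164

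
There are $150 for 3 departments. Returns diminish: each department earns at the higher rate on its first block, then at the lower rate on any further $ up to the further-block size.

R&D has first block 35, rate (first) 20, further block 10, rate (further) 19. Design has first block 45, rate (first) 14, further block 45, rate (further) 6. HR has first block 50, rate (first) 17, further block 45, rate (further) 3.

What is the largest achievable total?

2430

Treat each block as its own option and order by rate: R&D/T1 20 > R&D/T2 19 > HR/T1 17 > Design/T1 14 > Design/T2 6 > HR/T2 3.
R&D/T1 (20): +35 → 115 left.
R&D/T2 (19): +10 → 105 left.
HR T1 at 17: fill all 50 → 55 left.
Design/T1 (14): +45 → 10 left.
Design/T2: +10 of 45 at 6; pool empty.
Total = 20×35 + 19×10 + 17×50 + 14×45 + 6×10 = 2430.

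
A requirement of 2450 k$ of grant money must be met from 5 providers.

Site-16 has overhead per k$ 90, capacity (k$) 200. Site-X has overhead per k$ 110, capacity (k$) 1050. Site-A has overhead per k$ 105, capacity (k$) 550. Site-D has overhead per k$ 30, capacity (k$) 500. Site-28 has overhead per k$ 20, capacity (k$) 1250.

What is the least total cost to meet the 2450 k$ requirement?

Cheapest first:
Site-28 (20): use full 1250 ; 1200 k$ to go.
Site-D (30): use full 500 ; 700 k$ to go.
Take 200 from Site-16 at 90 ; need 500 more.
Take 500 from Site-A at 105 to finish.
Site-X: unused.
Cost = 1250×20 + 500×30 + 200×90 + 500×105 = 110500.

110500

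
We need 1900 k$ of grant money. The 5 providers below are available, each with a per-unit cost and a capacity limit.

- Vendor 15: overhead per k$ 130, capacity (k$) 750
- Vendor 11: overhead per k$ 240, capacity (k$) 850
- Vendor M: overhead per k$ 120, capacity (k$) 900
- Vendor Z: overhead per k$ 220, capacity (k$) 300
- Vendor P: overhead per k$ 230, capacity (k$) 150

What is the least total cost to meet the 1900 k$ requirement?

260500

Fill from the cheapest provider first.
Vendor M (120): use full 900 ; 1000 k$ to go.
Take 750 from Vendor 15 at 130 ; need 250 more.
Vendor Z (220): take the remaining 250 ; done.
Vendor P, Vendor 11: unused.
Cost = 900×120 + 750×130 + 250×220 = 260500.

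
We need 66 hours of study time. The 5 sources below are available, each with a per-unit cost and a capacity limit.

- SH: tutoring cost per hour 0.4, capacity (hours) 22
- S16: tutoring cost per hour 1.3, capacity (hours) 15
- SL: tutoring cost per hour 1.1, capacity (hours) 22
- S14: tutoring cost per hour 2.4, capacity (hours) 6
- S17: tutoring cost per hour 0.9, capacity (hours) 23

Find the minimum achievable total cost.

52.6

Fill from the cheapest source first.
Take 22 from SH at 0.4 → need 44 more.
S17 at 0.9: take all 23 hours → 21 still needed.
SL (1.1): take the remaining 21 → done.
S16, S14: unused.
Cost = 22×0.4 + 23×0.9 + 21×1.1 = 52.6.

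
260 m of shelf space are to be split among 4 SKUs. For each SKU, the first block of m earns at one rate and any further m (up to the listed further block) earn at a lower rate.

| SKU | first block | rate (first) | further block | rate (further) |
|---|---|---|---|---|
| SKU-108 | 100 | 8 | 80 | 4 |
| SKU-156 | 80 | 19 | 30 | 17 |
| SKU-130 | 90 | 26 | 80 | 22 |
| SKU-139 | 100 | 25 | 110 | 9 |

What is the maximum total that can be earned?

6380

Treat each block as its own option and order by rate: SKU-130/first 26 > SKU-139/first 25 > SKU-130/second 22 > SKU-156/first 19 > SKU-156/second 17 > SKU-139/second 9 > SKU-108/first 8 > SKU-108/second 4.
SKU-130/first (26): +90 ; 170 left.
Fill SKU-139 first block (100 at 25) ; 70 left.
SKU-130 second at 22: only 70 left, fill 70.
Total = 26×90 + 25×100 + 22×70 = 6380.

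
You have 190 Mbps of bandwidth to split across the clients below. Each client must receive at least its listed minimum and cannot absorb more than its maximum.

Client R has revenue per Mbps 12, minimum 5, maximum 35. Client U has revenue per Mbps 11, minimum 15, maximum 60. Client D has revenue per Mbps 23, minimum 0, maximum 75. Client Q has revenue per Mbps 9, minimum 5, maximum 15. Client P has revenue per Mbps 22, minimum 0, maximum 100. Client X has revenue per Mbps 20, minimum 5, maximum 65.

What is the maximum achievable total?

3965

Meeting every minimum uses 5+15+0+5+0+5 = 30 Mbps, leaving 160.
Highest revenue per Mbps first: Client D 23 > Client P 22 > Client X 20 > Client R 12 > Client U 11 > Client Q 9.
Client D takes 75 more to reach its cap of 75 ; 85 left.
Client P has room for 100 more but only 85 remain, so it gets 85.
Total = 12×5 + 11×15 + 23×75 + 9×5 + 22×85 + 20×5 = 3965.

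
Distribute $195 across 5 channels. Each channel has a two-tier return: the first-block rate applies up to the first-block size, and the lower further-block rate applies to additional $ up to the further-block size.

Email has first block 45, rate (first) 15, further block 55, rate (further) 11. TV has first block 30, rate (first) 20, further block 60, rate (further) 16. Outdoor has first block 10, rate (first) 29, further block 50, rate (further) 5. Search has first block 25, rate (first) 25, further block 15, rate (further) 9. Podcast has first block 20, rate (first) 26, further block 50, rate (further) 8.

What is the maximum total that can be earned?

3725

Order all 10 blocks by rate: Outdoor/T1 29 > Podcast/T1 26 > Search/T1 25 > TV/T1 20 > TV/T2 16 > Email/T1 15 > Email/T2 11 > Search/T2 9 > Podcast/T2 8 > Outdoor/T2 5.
Fill Outdoor T1 block (10 at 29) — 185 left.
Podcast/T1 (26): +20 — 165 left.
Search/T1 (25): +25 — 140 left.
TV/T1 (20): +30 — 110 left.
TV/T2 (16): +60 — 50 left.
Email T1 at 15: fill all 45 — 5 left.
Email/T2: +5 of 55 at 11; pool empty.
Total = 29×10 + 26×20 + 25×25 + 20×30 + 16×60 + 15×45 + 11×5 = 3725.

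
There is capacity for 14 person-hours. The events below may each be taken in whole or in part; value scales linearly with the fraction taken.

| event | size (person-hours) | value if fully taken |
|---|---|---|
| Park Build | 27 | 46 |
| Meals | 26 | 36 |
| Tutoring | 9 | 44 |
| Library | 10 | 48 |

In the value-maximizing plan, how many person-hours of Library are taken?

5

Sort by value density: Tutoring 44/9≈4.89, Library 48/10≈4.8, Park Build 46/27≈1.7, Meals 36/26≈1.38.
Take all of Tutoring (9 person-hours, value 44) → 5 person-hours left.
Only 5 person-hours remain; take 5/10 of Library for value 48×5/10 = 24.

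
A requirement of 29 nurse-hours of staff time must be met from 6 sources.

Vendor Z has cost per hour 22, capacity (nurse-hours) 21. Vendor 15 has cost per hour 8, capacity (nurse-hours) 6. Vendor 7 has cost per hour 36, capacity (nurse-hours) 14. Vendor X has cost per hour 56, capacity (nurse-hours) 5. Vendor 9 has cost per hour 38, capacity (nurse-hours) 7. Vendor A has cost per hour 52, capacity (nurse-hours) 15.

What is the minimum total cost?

582

Use sources in increasing cost order.
Vendor 15 (8): use full 6 ; 23 nurse-hours to go.
Take 21 from Vendor Z at 22 ; need 2 more.
Vendor 7 at 36: take 2 of its 14 ; requirement met.
Vendor 9, Vendor A, Vendor X: unused.
Cost = 6×8 + 21×22 + 2×36 = 582.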